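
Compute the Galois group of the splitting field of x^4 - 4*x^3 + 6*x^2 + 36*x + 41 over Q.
The polynomial is an irreducible quartic over Q and its discriminant is 61952000, which is not a perfect square, so the Galois group is not contained in A_4. The resolvent cubic y^3 - 6*y^2 - 308*y - 968 has exactly one rational root, so the Galois group is C_4 or D_4. The quartic becomes reducible over Q(sqrt(disc)), so the group is C_4.

C_4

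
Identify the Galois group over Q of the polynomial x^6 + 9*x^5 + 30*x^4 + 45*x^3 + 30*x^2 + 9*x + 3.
The polynomial f is an irreducible sextic over Q, so G = Gal(f/Q) is one of the 16 transitive subgroups 6T1, ..., 6T16 of S_6. The discriminant of f is -34992, which is not a perfect square, so G is not contained in A_6. The transitive groups of degree 6 not contained in A_6 are: C_6 (6T1, order 6), S_3 (6T2, order 6), D_6 (6T3, order 12), C_3 x S_3 (6T5, order 18), A_4 x C_2 (6T6, order 24), S_4 (6T8, order 24), S_3 x S_3 (6T9, order 36), S_4 x C_2 (6T11, order 48), (S_3 x S_3) : C_2 (6T13, order 72), PGL(2,5) (6T14, order 120), S_6 (6T16, order 720). By Dedekind's theorem, for a prime p not dividing disc(f) the degrees of the irreducible factors of f mod p form the cycle type of an element of G. Factoring f modulo the 23 such primes p <= 97 (skipping 2, 3, which divide the discriminant), each new pattern first appears at: mod 5: f = (x^2 + 2)(x^2 + x + 1)(x^2 + 3x + 4), pattern 2+2+2; mod 7: f = (x^3 + 5x + 5)(x^3 + 2x^2 + 4x + 2), pattern 3+3; mod 31: f = (x + 5)(x + 9)(x + 11)(x + 23)(x + 25)(x + 29), pattern 1+1+1+1+1+1. No other pattern occurs in this range, so the set of observed cycle types is {2+2+2, 3+3, 1+1+1+1+1+1}. The candidates containing elements of all these cycle types are C_6 (6T1) of order 6, S_3 (6T2) of order 6, D_6 (6T3) of order 12, C_3 x S_3 (6T5) of order 18, A_4 x C_2 (6T6) of order 24, S_4 (6T8) of order 24, S_3 x S_3 (6T9) of order 36, S_4 x C_2 (6T11) of order 48, (S_3 x S_3) : C_2 (6T13) of order 72, PGL(2,5) (6T14) of order 120, S_6 (6T16) of order 720; the others are excluded. The observed types are precisely the cycle types that occur in S_3 (6T2). Each of the other remaining candidates has further cycle types, and by the Chebotarev density theorem the matching factorization patterns would occur for a proportion of primes equal to their share of the group: C_6 (6T1) additionally contains elements of type 6 (2 of its 6 elements, about 33% of primes); D_6 (6T3) additionally contains elements of type 6, 2+2+1+1 (5 of its 12 elements, about 42% of primes); C_3 x S_3 (6T5) additionally contains elements of type 6, 3+1+1+1 (10 of its 18 elements, about 56% of primes); A_4 x C_2 (6T6) additionally contains elements of type 6, 2+2+1+1, 2+1+1+1+1 (14 of its 24 elements, about 58% of primes); S_4 (6T8) additionally contains elements of type 4+1+1, 2+2+1+1 (9 of its 24 elements, about 38% of primes); S_3 x S_3 (6T9) additionally contains elements of type 6, 3+1+1+1, 2+2+1+1 (25 of its 36 elements, about 69% of primes); S_4 x C_2 (6T11) additionally contains elements of type 6, 4+2, 4+1+1, 2+2+1+1, 2+1+1+1+1 (32 of its 48 elements, about 67% of primes); (S_3 x S_3) : C_2 (6T13) additionally contains elements of type 6, 4+2, 3+2+1, 3+1+1+1, 2+2+1+1, 2+1+1+1+1 (61 of its 72 elements, about 85% of primes); PGL(2,5) (6T14) additionally contains elements of type 6, 5+1, 4+1+1, 2+2+1+1 (89 of its 120 elements, about 74% of primes); S_6 (6T16) additionally contains elements of type 6, 5+1, 4+2, 4+1+1, 3+2+1, 3+1+1+1, 2+2+1+1, 2+1+1+1+1 (664 of its 720 elements, about 92% of primes). None of the 23 primes tested shows any such pattern (for each of these groups the chance of that is below 10^-4), which rules them out. Hence G = S_3 (6T2), of order 6.

S_3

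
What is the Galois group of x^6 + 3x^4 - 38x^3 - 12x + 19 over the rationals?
The polynomial f is an irreducible sextic over Q, so G = Gal(f/Q) is one of the 16 transitive subgroups 6T1, ..., 6T16 of S_6. The discriminant of f is 697037301343296 = 26401464^2, a perfect square, so G is contained in A_6. The transitive groups of degree 6 contained in A_6 are: A_4 (6T4, order 12), S_4 (6T7, order 24), (C_3 x C_3) : C_4 (6T10, order 36), PSL(2,5) (6T12, order 60), A_6 (6T15, order 360). By Dedekind's theorem, for a prime p not dividing disc(f) the degrees of the irreducible factors of f mod p form the cycle type of an element of G. Factoring f modulo the 33 such primes p <= 149 (skipping 2, 3, which divide the discriminant), each new pattern first appears at: mod 5: f = (x^3 + x^2 + x + 4)(x^3 + 4x^2 + 3x + 1), pattern 3+3; mod 17: f = (x + 2)(x + 7)(x^2 + 11x + 14)(x^2 + 14x + 4), pattern 2+2+1+1; mod 71: f = (x + 24)(x + 36)(x + 44)(x + 46)(x + 66)(x + 68), pattern 1+1+1+1+1+1. No other pattern occurs in this range, so the set of observed cycle types is {3+3, 2+2+1+1, 1+1+1+1+1+1}. The candidates containing elements of all these cycle types are A_4 (6T4) of order 12, S_4 (6T7) of order 24, (C_3 x C_3) : C_4 (6T10) of order 36, PSL(2,5) (6T12) of order 60, A_6 (6T15) of order 360; the others are excluded. The observed types are precisely the cycle types that occur in A_4 (6T4). Each of the other remaining candidates has further cycle types, and by the Chebotarev density theorem the matching factorization patterns would occur for a proportion of primes equal to their share of the group: S_4 (6T7) additionally contains elements of type 4+2 (6 of its 24 elements, about 25% of primes); (C_3 x C_3) : C_4 (6T10) additionally contains elements of type 4+2, 3+1+1+1 (22 of its 36 elements, about 61% of primes); PSL(2,5) (6T12) additionally contains elements of type 5+1 (24 of its 60 elements, about 40% of primes); A_6 (6T15) additionally contains elements of type 5+1, 4+2, 3+1+1+1 (274 of its 360 elements, about 76% of primes). None of the 33 primes tested shows any such pattern (for each of these groups the chance of that is below 10^-4), which rules them out. Hence G = A_4 (6T4), of order 12.

A_4 (also written A4)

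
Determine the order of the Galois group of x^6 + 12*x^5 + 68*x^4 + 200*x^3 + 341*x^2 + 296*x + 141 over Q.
48

The degree of the splitting field over Q equals the order of the Galois group, so first determine the group. The polynomial f is an irreducible sextic over Q, so G = Gal(f/Q) is one of the 16 transitive subgroups 6T1, ..., 6T16 of S_6. The discriminant of f is -347502390485056, which is not a perfect square, so G is not contained in A_6. The transitive groups of degree 6 not contained in A_6 are: C_6 (6T1, order 6), S_3 (6T2, order 6), D_6 (6T3, order 12), C_3 x S_3 (6T5, order 18), A_4 x C_2 (6T6, order 24), S_4 (6T8, order 24), S_3 x S_3 (6T9, order 36), S_4 x C_2 (6T11, order 48), (S_3 x S_3) : C_2 (6T13, order 72), PGL(2,5) (6T14, order 120), S_6 (6T16, order 720). By Dedekind's theorem, for a prime p not dividing disc(f) the degrees of the irreducible factors of f mod p form the cycle type of an element of G. Factoring f modulo the 17 such primes p <= 67 (skipping 2, 31, which divide the discriminant), each new pattern first appears at: mod 3: f = (x)(x + 2)(x^4 + x^3 + 2x + 1), pattern 4+1+1; mod 5: f = (x^3 + 3x^2 + 2x + 3)(x^3 + 4x^2 + 4x + 2), pattern 3+3; mod 7: f = (x^6 + 5x^5 + 5x^4 + 4x^3 + 5x^2 + 2x + 1), pattern 6; mod 11: f = (x^2 + x + 1)(x^2 + x + 6)(x^2 + 10x + 7), pattern 2+2+2; mod 13: f = (x^2 + 6x + 2)(x^4 + 6x^3 + 4x^2 + 8x + 12), pattern 4+2; mod 37: f = (x + 10)(x + 20)(x^2 + 29)(x^2 + 19x + 9), pattern 2+2+1+1; mod 47: f = (x)(x + 10)(x + 14)(x + 32)(x^2 + 3x + 26), pattern 2+1+1+1+1. No other pattern occurs in this range, so the set of observed cycle types is {4+1+1, 3+3, 6, 2+2+2, 4+2, 2+2+1+1, 2+1+1+1+1}. The candidates containing elements of all these cycle types are S_4 x C_2 (6T11) of order 48, S_6 (6T16) of order 720; the others are excluded. The observed types are precisely the cycle types that occur in S_4 x C_2 (6T11) (apart from the identity). Each of the other remaining candidates has further cycle types, and by the Chebotarev density theorem the matching factorization patterns would occur for a proportion of primes equal to their share of the group: S_6 (6T16) additionally contains elements of type 5+1, 3+2+1, 3+1+1+1 (304 of its 720 elements, about 42% of primes). None of the 17 primes tested shows any such pattern (for each of these groups the chance of that is below 10^-4), which rules them out. Hence G = S_4 x C_2 (6T11), of order 48. The Galois group S_4 x C_2 (6T11) has order 48, so the splitting field has degree 48 over Q.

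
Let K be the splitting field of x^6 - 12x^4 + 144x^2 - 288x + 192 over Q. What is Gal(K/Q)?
The polynomial f is an irreducible sextic over Q, so G = Gal(f/Q) is one of the 16 transitive subgroups 6T1, ..., 6T16 of S_6. The discriminant of f is -7629540176166912, which is not a perfect square, so G is not contained in A_6. The transitive groups of degree 6 not contained in A_6 are: C_6 (6T1, order 6), S_3 (6T2, order 6), D_6 (6T3, order 12), C_3 x S_3 (6T5, order 18), A_4 x C_2 (6T6, order 24), S_4 (6T8, order 24), S_3 x S_3 (6T9, order 36), S_4 x C_2 (6T11, order 48), (S_3 x S_3) : C_2 (6T13, order 72), PGL(2,5) (6T14, order 120), S_6 (6T16, order 720). By Dedekind's theorem, for a prime p not dividing disc(f) the degrees of the irreducible factors of f mod p form the cycle type of an element of G. Factoring f modulo the 37 such primes p <= 173 (skipping 2, 3, 19, which divide the discriminant), each new pattern first appears at: mod 5: f = (x^6 + 3x^4 + 4x^2 + 2x + 2), pattern 6; mod 7: f = (x^3 + 3x + 2)(x^3 + 6x + 5), pattern 3+3; mod 17: f = (x^2 + 2x + 7)(x^2 + 3x + 3)(x^2 + 12x + 14), pattern 2+2+2; mod 37: f = (x + 3)(x + 5)(x + 10)(x + 24)(x + 33)(x + 36), pattern 1+1+1+1+1+1. No other pattern occurs in this range, so the set of observed cycle types is {6, 3+3, 2+2+2, 1+1+1+1+1+1}. The candidates containing elements of all these cycle types are C_6 (6T1) of order 6, D_6 (6T3) of order 12, C_3 x S_3 (6T5) of order 18, A_4 x C_2 (6T6) of order 24, S_3 x S_3 (6T9) of order 36, S_4 x C_2 (6T11) of order 48, (S_3 x S_3) : C_2 (6T13) of order 72, PGL(2,5) (6T14) of order 120, S_6 (6T16) of order 720; the others are excluded. The observed types are precisely the cycle types that occur in C_6 (6T1). Each of the other remaining candidates has further cycle types, and by the Chebotarev density theorem the matching factorization patterns would occur for a proportion of primes equal to their share of the group: D_6 (6T3) additionally contains elements of type 2+2+1+1 (3 of its 12 elements, about 25% of primes); C_3 x S_3 (6T5) additionally contains elements of type 3+1+1+1 (4 of its 18 elements, about 22% of primes); A_4 x C_2 (6T6) additionally contains elements of type 2+2+1+1, 2+1+1+1+1 (6 of its 24 elements, about 25% of primes); S_3 x S_3 (6T9) additionally contains elements of type 3+1+1+1, 2+2+1+1 (13 of its 36 elements, about 36% of primes); S_4 x C_2 (6T11) additionally contains elements of type 4+2, 4+1+1, 2+2+1+1, 2+1+1+1+1 (24 of its 48 elements, about 50% of primes); (S_3 x S_3) : C_2 (6T13) additionally contains elements of type 4+2, 3+2+1, 3+1+1+1, 2+2+1+1, 2+1+1+1+1 (49 of its 72 elements, about 68% of primes); PGL(2,5) (6T14) additionally contains elements of type 5+1, 4+1+1, 2+2+1+1 (69 of its 120 elements, about 58% of primes); S_6 (6T16) additionally contains elements of type 5+1, 4+2, 4+1+1, 3+2+1, 3+1+1+1, 2+2+1+1, 2+1+1+1+1 (544 of its 720 elements, about 76% of primes). None of the 37 primes tested shows any such pattern (for each of these groups the chance of that is below 10^-4), which rules them out. Hence G = C_6 (6T1), of order 6.

C_6 (also written C6)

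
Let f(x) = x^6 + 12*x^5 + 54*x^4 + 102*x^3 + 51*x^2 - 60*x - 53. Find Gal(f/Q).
A_4 x C_2 (order 24)

The polynomial f is an irreducible sextic over Q, so G = Gal(f/Q) is one of the 16 transitive subgroups 6T1, ..., 6T16 of S_6. The discriminant of f is -11156429376, which is not a perfect square, so G is not contained in A_6. The transitive groups of degree 6 not contained in A_6 are: C_6 (6T1, order 6), S_3 (6T2, order 6), D_6 (6T3, order 12), C_3 x S_3 (6T5, order 18), A_4 x C_2 (6T6, order 24), S_4 (6T8, order 24), S_3 x S_3 (6T9, order 36), S_4 x C_2 (6T11, order 48), (S_3 x S_3) : C_2 (6T13, order 72), PGL(2,5) (6T14, order 120), S_6 (6T16, order 720). By Dedekind's theorem, for a prime p not dividing disc(f) the degrees of the irreducible factors of f mod p form the cycle type of an element of G. Factoring f modulo the 33 such primes p <= 149 (skipping 2, 3, which divide the discriminant), each new pattern first appears at: mod 5: f = (x^3 + 3x^2 + 4x + 3)(x^3 + 4x^2 + 3x + 4), pattern 3+3; mod 7: f = (x^6 + 5x^5 + 5x^4 + 4x^3 + 2x^2 + 3x + 3), pattern 6; mod 17: f = (x + 14)(x + 15)(x^2 + 7x + 1)(x^2 + 10x + 11), pattern 2+2+1+1; mod 19: f = (x + 3)(x + 6)(x + 9)(x + 15)(x^2 + 17x + 17), pattern 2+1+1+1+1; mod 71: f = (x^2 + 36x + 56)(x^2 + 54x + 44)(x^2 + 64x + 60), pattern 2+2+2. No other pattern occurs in this range, so the set of observed cycle types is {3+3, 6, 2+2+1+1, 2+1+1+1+1, 2+2+2}. The candidates containing elements of all these cycle types are A_4 x C_2 (6T6) of order 24, S_4 x C_2 (6T11) of order 48, (S_3 x S_3) : C_2 (6T13) of order 72, S_6 (6T16) of order 720; the others are excluded. The observed types are precisely the cycle types that occur in A_4 x C_2 (6T6) (apart from the identity). Each of the other remaining candidates has further cycle types, and by the Chebotarev density theorem the matching factorization patterns would occur for a proportion of primes equal to their share of the group: S_4 x C_2 (6T11) additionally contains elements of type 4+2, 4+1+1 (12 of its 48 elements, about 25% of primes); (S_3 x S_3) : C_2 (6T13) additionally contains elements of type 4+2, 3+2+1, 3+1+1+1 (34 of its 72 elements, about 47% of primes); S_6 (6T16) additionally contains elements of type 5+1, 4+2, 4+1+1, 3+2+1, 3+1+1+1 (484 of its 720 elements, about 67% of primes). None of the 33 primes tested shows any such pattern (for each of these groups the chance of that is below 10^-4), which rules them out. Hence G = A_4 x C_2 (6T6), of order 24.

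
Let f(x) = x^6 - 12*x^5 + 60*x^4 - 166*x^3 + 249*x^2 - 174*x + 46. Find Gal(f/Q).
The polynomial f is an irreducible sextic over Q, so G = Gal(f/Q) is one of the 16 transitive subgroups 6T1, ..., 6T16 of S_6. The discriminant of f is 304930925568, which is not a perfect square, so G is not contained in A_6. The transitive groups of degree 6 not contained in A_6 are: C_6 (6T1, order 6), S_3 (6T2, order 6), D_6 (6T3, order 12), C_3 x S_3 (6T5, order 18), A_4 x C_2 (6T6, order 24), S_4 (6T8, order 24), S_3 x S_3 (6T9, order 36), S_4 x C_2 (6T11, order 48), (S_3 x S_3) : C_2 (6T13, order 72), PGL(2,5) (6T14, order 120), S_6 (6T16, order 720). By Dedekind's theorem, for a prime p not dividing disc(f) the degrees of the irreducible factors of f mod p form the cycle type of an element of G. Factoring f modulo the 79 such primes p <= 421 (skipping 2, 3, 41, which divide the discriminant), each new pattern first appears at: mod 5: f = (x^2 + 2)(x^2 + x + 2)(x^2 + 2x + 4), pattern 2+2+2; mod 7: f = (x^6 + 2x^5 + 4x^4 + 2x^3 + 4x^2 + x + 4), pattern 6; mod 11: f = (x + 3)(x + 8)(x^2 + 2x + 10)(x^2 + 8x + 10), pattern 2+2+1+1; mod 13: f = (x^3 + 7x^2 + 9)(x^3 + 7x^2 + 11x + 8), pattern 3+3; mod 61: f = (x + 19)(x + 28)(x + 35)(x + 40)(x + 53)(x + 57), pattern 1+1+1+1+1+1. No other pattern occurs in this range, so the set of observed cycle types is {2+2+2, 6, 2+2+1+1, 3+3, 1+1+1+1+1+1}. The candidates containing elements of all these cycle types are D_6 (6T3) of order 12, A_4 x C_2 (6T6) of order 24, S_3 x S_3 (6T9) of order 36, S_4 x C_2 (6T11) of order 48, (S_3 x S_3) : C_2 (6T13) of order 72, PGL(2,5) (6T14) of order 120, S_6 (6T16) of order 720; the others are excluded. The observed types are precisely the cycle types that occur in D_6 (6T3). Each of the other remaining candidates has further cycle types, and by the Chebotarev density theorem the matching factorization patterns would occur for a proportion of primes equal to their share of the group: A_4 x C_2 (6T6) additionally contains elements of type 2+1+1+1+1 (3 of its 24 elements, about 12% of primes); S_3 x S_3 (6T9) additionally contains elements of type 3+1+1+1 (4 of its 36 elements, about 11% of primes); S_4 x C_2 (6T11) additionally contains elements of type 4+2, 4+1+1, 2+1+1+1+1 (15 of its 48 elements, about 31% of primes); (S_3 x S_3) : C_2 (6T13) additionally contains elements of type 4+2, 3+2+1, 3+1+1+1, 2+1+1+1+1 (40 of its 72 elements, about 56% of primes); PGL(2,5) (6T14) additionally contains elements of type 5+1, 4+1+1 (54 of its 120 elements, about 45% of primes); S_6 (6T16) additionally contains elements of type 5+1, 4+2, 4+1+1, 3+2+1, 3+1+1+1, 2+1+1+1+1 (499 of its 720 elements, about 69% of primes). None of the 79 primes tested shows any such pattern (for each of these groups the chance of that is below 10^-4), which rules them out. Hence G = D_6 (6T3), of order 12.

D_6 (order 12)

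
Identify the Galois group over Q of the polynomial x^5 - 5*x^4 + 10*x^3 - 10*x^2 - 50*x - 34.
5T4: A_5

The polynomial f is an irreducible quintic over Q, so G = Gal(f/Q) is a transitive subgroup of S_5: one of C_5 (5T1, order 5), D_5 (5T2, order 10), F_20 (5T3, order 20), A_5 (5T4, order 60) or S_5 (5T5, order 120). The discriminant of f is 58564000000 = 242000^2, a perfect square, so G is contained in A_5. The transitive groups of degree 5 contained in A_5 are: C_5 (5T1, order 5), D_5 (5T2, order 10), A_5 (5T4, order 60). By Dedekind's theorem, for a prime p not dividing disc(f) the degrees of the irreducible factors of f mod p form the cycle type of an element of G. Factoring f modulo the 3 such primes p <= 13 (skipping 2, 5, 11, which divide the discriminant), each new pattern first appears at: mod 3: f = (x^5 + x^4 + x^3 + 2x^2 + x + 2), pattern 5; mod 13: f = (x + 4)(x + 6)(x^3 + 11x^2 + 6x + 4), pattern 3+1+1. No other pattern occurs in this range, so the set of observed cycle types is {5, 3+1+1}. Among the candidates above, the only group containing elements of all these cycle types is A_5 (5T4) — each of C_5 (5T1), D_5 (5T2) lacks at least one of them. Hence G = A_5 (5T4), of order 60.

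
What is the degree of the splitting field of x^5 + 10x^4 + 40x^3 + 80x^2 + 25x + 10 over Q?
60

The degree of the splitting field over Q equals the order of the Galois group, so first determine the group. The polynomial f is an irreducible quintic over Q, so G = Gal(f/Q) is a transitive subgroup of S_5: one of C_5 (5T1, order 5), D_5 (5T2, order 10), F_20 (5T3, order 20), A_5 (5T4, order 60) or S_5 (5T5, order 120). The discriminant of f is 58564000000 = 242000^2, a perfect square, so G is contained in A_5. The transitive groups of degree 5 contained in A_5 are: C_5 (5T1, order 5), D_5 (5T2, order 10), A_5 (5T4, order 60). By Dedekind's theorem, for a prime p not dividing disc(f) the degrees of the irreducible factors of f mod p form the cycle type of an element of G. Factoring f modulo the 3 such primes p <= 13 (skipping 2, 5, 11, which divide the discriminant), each new pattern first appears at: mod 3: f = (x^5 + x^4 + x^3 + 2x^2 + x + 1), pattern 5; mod 13: f = (x + 8)(x + 10)(x^3 + 5x^2 + 5), pattern 3+1+1. No other pattern occurs in this range, so the set of observed cycle types is {5, 3+1+1}. Among the candidates above, the only group containing elements of all these cycle types is A_5 (5T4) — each of C_5 (5T1), D_5 (5T2) lacks at least one of them. Hence G = A_5 (5T4), of order 60. The Galois group A_5 (5T4) has order 60, so the splitting field has degree 60 over Q.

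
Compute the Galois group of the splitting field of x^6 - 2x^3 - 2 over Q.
The polynomial f is an irreducible sextic over Q, so G = Gal(f/Q) is one of the 16 transitive subgroups 6T1, ..., 6T16 of S_6. The discriminant of f is 5038848, which is not a perfect square, so G is not contained in A_6. The transitive groups of degree 6 not contained in A_6 are: C_6 (6T1, order 6), S_3 (6T2, order 6), D_6 (6T3, order 12), C_3 x S_3 (6T5, order 18), A_4 x C_2 (6T6, order 24), S_4 (6T8, order 24), S_3 x S_3 (6T9, order 36), S_4 x C_2 (6T11, order 48), (S_3 x S_3) : C_2 (6T13, order 72), PGL(2,5) (6T14, order 120), S_6 (6T16, order 720). By Dedekind's theorem, for a prime p not dividing disc(f) the degrees of the irreducible factors of f mod p form the cycle type of an element of G. Factoring f modulo the 23 such primes p <= 97 (skipping 2, 3, which divide the discriminant), each new pattern first appears at: mod 5: f = (x^6 + 3x^3 + 3), pattern 6; mod 11: f = (x + 3)(x + 5)(x^2 + 6x + 3)(x^2 + 8x + 9), pattern 2+2+1+1; mod 13: f = (x + 2)(x + 5)(x + 6)(x^3 + 3), pattern 3+1+1+1; mod 31: f = (x^2 + 8x + 24)(x^2 + 9x + 11)(x^2 + 14x + 27), pattern 2+2+2; mod 97: f = (x^3 + 9)(x^3 + 86), pattern 3+3. No other pattern occurs in this range, so the set of observed cycle types is {6, 2+2+1+1, 3+1+1+1, 2+2+2, 3+3}. The candidates containing elements of all these cycle types are S_3 x S_3 (6T9) of order 36, (S_3 x S_3) : C_2 (6T13) of order 72, S_6 (6T16) of order 720; the others are excluded. The observed types are precisely the cycle types that occur in S_3 x S_3 (6T9) (apart from the identity). Each of the other remaining candidates has further cycle types, and by the Chebotarev density theorem the matching factorization patterns would occur for a proportion of primes equal to their share of the group: (S_3 x S_3) : C_2 (6T13) additionally contains elements of type 4+2, 3+2+1, 2+1+1+1+1 (36 of its 72 elements, about 50% of primes); S_6 (6T16) additionally contains elements of type 5+1, 4+2, 4+1+1, 3+2+1, 2+1+1+1+1 (459 of its 720 elements, about 64% of primes). None of the 23 primes tested shows any such pattern (for each of these groups the chance of that is below 10^-4), which rules them out. Hence G = S_3 x S_3 (6T9), of order 36.

S_3 x S_3, the direct product S_3 x S_3 in its degree-6 action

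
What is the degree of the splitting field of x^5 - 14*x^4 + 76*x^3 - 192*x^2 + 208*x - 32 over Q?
10

The degree of the splitting field over Q equals the order of the Galois group, so first determine the group. The polynomial f is an irreducible quintic over Q, so G = Gal(f/Q) is a transitive subgroup of S_5: one of C_5 (5T1, order 5), D_5 (5T2, order 10), F_20 (5T3, order 20), A_5 (5T4, order 60) or S_5 (5T5, order 120). The discriminant of f is 2316304384 = 48128^2, a perfect square, so G is contained in A_5. The transitive groups of degree 5 contained in A_5 are: C_5 (5T1, order 5), D_5 (5T2, order 10), A_5 (5T4, order 60). By Dedekind's theorem, for a prime p not dividing disc(f) the degrees of the irreducible factors of f mod p form the cycle type of an element of G. Factoring f modulo the 23 such primes p <= 97 (skipping 2, 47, which divide the discriminant), each new pattern first appears at: mod 3: f = (x^5 + x^4 + x^3 + x + 1), pattern 5; mod 5: f = (x + 2)(x^2 + x + 1)(x^2 + 3x + 4), pattern 2+2+1; mod 83: f = (x + 10)(x + 23)(x + 61)(x + 63)(x + 78), pattern 1+1+1+1+1. No other pattern occurs in this range, so the set of observed cycle types is {5, 2+2+1, 1+1+1+1+1}. The candidates containing elements of all these cycle types are D_5 (5T2) of order 10, A_5 (5T4) of order 60; the others are excluded. The observed types are precisely the cycle types that occur in D_5 (5T2). Each of the other remaining candidates has further cycle types, and by the Chebotarev density theorem the matching factorization patterns would occur for a proportion of primes equal to their share of the group: A_5 (5T4) additionally contains elements of type 3+1+1 (20 of its 60 elements, about 33% of primes). None of the 23 primes tested shows any such pattern (for each of these groups the chance of that is below 10^-4), which rules them out. Hence G = D_5 (5T2), of order 10. The Galois group D_5 (5T2) has order 10, so the splitting field has degree 10 over Q.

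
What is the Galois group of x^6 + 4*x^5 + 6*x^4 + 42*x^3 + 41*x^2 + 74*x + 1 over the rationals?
The polynomial f is an irreducible sextic over Q, so G = Gal(f/Q) is one of the 16 transitive subgroups 6T1, ..., 6T16 of S_6. The discriminant of f is 1728393484898304 = 41573952^2, a perfect square, so G is contained in A_6. The transitive groups of degree 6 contained in A_6 are: A_4 (6T4, order 12), S_4 (6T7, order 24), (C_3 x C_3) : C_4 (6T10, order 36), PSL(2,5) (6T12, order 60), A_6 (6T15, order 360). By Dedekind's theorem, for a prime p not dividing disc(f) the degrees of the irreducible factors of f mod p form the cycle type of an element of G. Factoring f modulo the 33 such primes p <= 151 (skipping 2, 3, 7, which divide the discriminant), each new pattern first appears at: mod 5: f = (x^3 + x + 4)(x^3 + 4x^2 + 4), pattern 3+3; mod 13: f = (x + 10)(x + 12)(x^2 + 3x + 10)(x^2 + 5x + 10), pattern 2+2+1+1. No other pattern occurs in this range, so the set of observed cycle types is {3+3, 2+2+1+1}. The candidates containing elements of all these cycle types are A_4 (6T4) of order 12, S_4 (6T7) of order 24, (C_3 x C_3) : C_4 (6T10) of order 36, PSL(2,5) (6T12) of order 60, A_6 (6T15) of order 360; the others are excluded. The observed types are precisely the cycle types that occur in A_4 (6T4) (apart from the identity). Each of the other remaining candidates has further cycle types, and by the Chebotarev density theorem the matching factorization patterns would occur for a proportion of primes equal to their share of the group: S_4 (6T7) additionally contains elements of type 4+2 (6 of its 24 elements, about 25% of primes); (C_3 x C_3) : C_4 (6T10) additionally contains elements of type 4+2, 3+1+1+1 (22 of its 36 elements, about 61% of primes); PSL(2,5) (6T12) additionally contains elements of type 5+1 (24 of its 60 elements, about 40% of primes); A_6 (6T15) additionally contains elements of type 5+1, 4+2, 3+1+1+1 (274 of its 360 elements, about 76% of primes). None of the 33 primes tested shows any such pattern (for each of these groups the chance of that is below 10^-4), which rules them out. Hence G = A_4 (6T4), of order 12.

A_4 (also written A4)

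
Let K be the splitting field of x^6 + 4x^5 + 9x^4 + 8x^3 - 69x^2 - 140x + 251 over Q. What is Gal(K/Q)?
The polynomial f is an irreducible sextic over Q, so G = Gal(f/Q) is one of the 16 transitive subgroups 6T1, ..., 6T16 of S_6. The discriminant of f is 564385546240000 = 23756800^2, a perfect square, so G is contained in A_6. The transitive groups of degree 6 contained in A_6 are: A_4 (6T4, order 12), S_4 (6T7, order 24), (C_3 x C_3) : C_4 (6T10, order 36), PSL(2,5) (6T12, order 60), A_6 (6T15, order 360). By Dedekind's theorem, for a prime p not dividing disc(f) the degrees of the irreducible factors of f mod p form the cycle type of an element of G. Factoring f modulo the 19 such primes p <= 79 (skipping 2, 5, 29, which divide the discriminant), each new pattern first appears at: mod 3: f = (x^2 + 2x + 2)(x^4 + 2x^3 + x + 1), pattern 4+2; mod 11: f = (x^3 + 6x^2 + 8x + 10)(x^3 + 9x^2 + 2x + 2), pattern 3+3; mod 19: f = (x + 15)(x + 17)(x^2 + 13x + 13)(x^2 + 16x + 11), pattern 2+2+1+1; mod 61: f = (x + 6)(x + 39)(x + 53)(x^3 + 28x^2 + 14x + 10), pattern 3+1+1+1. No other pattern occurs in this range, so the set of observed cycle types is {4+2, 3+3, 2+2+1+1, 3+1+1+1}. The candidates containing elements of all these cycle types are (C_3 x C_3) : C_4 (6T10) of order 36, A_6 (6T15) of order 360; the others are excluded. The observed types are precisely the cycle types that occur in (C_3 x C_3) : C_4 (6T10) (apart from the identity). Each of the other remaining candidates has further cycle types, and by the Chebotarev density theorem the matching factorization patterns would occur for a proportion of primes equal to their share of the group: A_6 (6T15) additionally contains elements of type 5+1 (144 of its 360 elements, about 40% of primes). None of the 19 primes tested shows any such pattern (for each of these groups the chance of that is below 10^-4), which rules them out. Hence G = (C_3 x C_3) : C_4 (6T10), of order 36.

(C_3 x C_3) : C_4 (order 36)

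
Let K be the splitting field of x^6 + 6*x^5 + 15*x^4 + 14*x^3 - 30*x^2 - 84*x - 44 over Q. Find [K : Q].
The degree of the splitting field over Q equals the order of the Galois group, so first determine the group. The polynomial f is an irreducible sextic over Q, so G = Gal(f/Q) is one of the 16 transitive subgroups 6T1, ..., 6T16 of S_6. The discriminant of f is 304930925568, which is not a perfect square, so G is not contained in A_6. The transitive groups of degree 6 not contained in A_6 are: C_6 (6T1, order 6), S_3 (6T2, order 6), D_6 (6T3, order 12), C_3 x S_3 (6T5, order 18), A_4 x C_2 (6T6, order 24), S_4 (6T8, order 24), S_3 x S_3 (6T9, order 36), S_4 x C_2 (6T11, order 48), (S_3 x S_3) : C_2 (6T13, order 72), PGL(2,5) (6T14, order 120), S_6 (6T16, order 720). By Dedekind's theorem, for a prime p not dividing disc(f) the degrees of the irreducible factors of f mod p form the cycle type of an element of G. Factoring f modulo the 79 such primes p <= 421 (skipping 2, 3, 41, which divide the discriminant), each new pattern first appears at: mod 5: f = (x^2 + x + 1)(x^2 + 2x + 4)(x^2 + 3x + 4), pattern 2+2+2; mod 7: f = (x^6 + 6x^5 + x^4 + 5x^2 + 5), pattern 6; mod 11: f = (x)(x + 6)(x^2 + 3x + 10)(x^2 + 8x + 3), pattern 2+2+1+1; mod 13: f = (x^3 + 3x^2 + 2x + 1)(x^3 + 3x^2 + 4x + 8), pattern 3+3; mod 61: f = (x + 22)(x + 31)(x + 38)(x + 43)(x + 56)(x + 60), pattern 1+1+1+1+1+1. No other pattern occurs in this range, so the set of observed cycle types is {2+2+2, 6, 2+2+1+1, 3+3, 1+1+1+1+1+1}. The candidates containing elements of all these cycle types are D_6 (6T3) of order 12, A_4 x C_2 (6T6) of order 24, S_3 x S_3 (6T9) of order 36, S_4 x C_2 (6T11) of order 48, (S_3 x S_3) : C_2 (6T13) of order 72, PGL(2,5) (6T14) of order 120, S_6 (6T16) of order 720; the others are excluded. The observed types are precisely the cycle types that occur in D_6 (6T3). Each of the other remaining candidates has further cycle types, and by the Chebotarev density theorem the matching factorization patterns would occur for a proportion of primes equal to their share of the group: A_4 x C_2 (6T6) additionally contains elements of type 2+1+1+1+1 (3 of its 24 elements, about 12% of primes); S_3 x S_3 (6T9) additionally contains elements of type 3+1+1+1 (4 of its 36 elements, about 11% of primes); S_4 x C_2 (6T11) additionally contains elements of type 4+2, 4+1+1, 2+1+1+1+1 (15 of its 48 elements, about 31% of primes); (S_3 x S_3) : C_2 (6T13) additionally contains elements of type 4+2, 3+2+1, 3+1+1+1, 2+1+1+1+1 (40 of its 72 elements, about 56% of primes); PGL(2,5) (6T14) additionally contains elements of type 5+1, 4+1+1 (54 of its 120 elements, about 45% of primes); S_6 (6T16) additionally contains elements of type 5+1, 4+2, 4+1+1, 3+2+1, 3+1+1+1, 2+1+1+1+1 (499 of its 720 elements, about 69% of primes). None of the 79 primes tested shows any such pattern (for each of these groups the chance of that is below 10^-4), which rules them out. Hence G = D_6 (6T3), of order 12. The Galois group D_6 (6T3) has order 12, so the splitting field has degree 12 over Q.

12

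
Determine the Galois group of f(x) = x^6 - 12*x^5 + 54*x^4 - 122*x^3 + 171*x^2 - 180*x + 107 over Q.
A_4 x C_2 (order 24)

The polynomial f is an irreducible sextic over Q, so G = Gal(f/Q) is one of the 16 transitive subgroups 6T1, ..., 6T16 of S_6. The discriminant of f is -11156429376, which is not a perfect square, so G is not contained in A_6. The transitive groups of degree 6 not contained in A_6 are: C_6 (6T1, order 6), S_3 (6T2, order 6), D_6 (6T3, order 12), C_3 x S_3 (6T5, order 18), A_4 x C_2 (6T6, order 24), S_4 (6T8, order 24), S_3 x S_3 (6T9, order 36), S_4 x C_2 (6T11, order 48), (S_3 x S_3) : C_2 (6T13, order 72), PGL(2,5) (6T14, order 120), S_6 (6T16, order 720). By Dedekind's theorem, for a prime p not dividing disc(f) the degrees of the irreducible factors of f mod p form the cycle type of an element of G. Factoring f modulo the 33 such primes p <= 149 (skipping 2, 3, which divide the discriminant), each new pattern first appears at: mod 5: f = (x^3 + x^2 + 3x + 1)(x^3 + 2x^2 + 4x + 2), pattern 3+3; mod 7: f = (x^6 + 2x^5 + 5x^4 + 4x^3 + 3x^2 + 2x + 2), pattern 6; mod 17: f = (x + 10)(x + 11)(x^2 + 2x + 4)(x^2 + 16x + 6), pattern 2+2+1+1; mod 19: f = (x + 2)(x + 5)(x + 11)(x + 18)(x^2 + 9x + 3), pattern 2+1+1+1+1; mod 71: f = (x^2 + 28x + 70)(x^2 + 46x + 57)(x^2 + 56x + 33), pattern 2+2+2. No other pattern occurs in this range, so the set of observed cycle types is {3+3, 6, 2+2+1+1, 2+1+1+1+1, 2+2+2}. The candidates containing elements of all these cycle types are A_4 x C_2 (6T6) of order 24, S_4 x C_2 (6T11) of order 48, (S_3 x S_3) : C_2 (6T13) of order 72, S_6 (6T16) of order 720; the others are excluded. The observed types are precisely the cycle types that occur in A_4 x C_2 (6T6) (apart from the identity). Each of the other remaining candidates has further cycle types, and by the Chebotarev density theorem the matching factorization patterns would occur for a proportion of primes equal to their share of the group: S_4 x C_2 (6T11) additionally contains elements of type 4+2, 4+1+1 (12 of its 48 elements, about 25% of primes); (S_3 x S_3) : C_2 (6T13) additionally contains elements of type 4+2, 3+2+1, 3+1+1+1 (34 of its 72 elements, about 47% of primes); S_6 (6T16) additionally contains elements of type 5+1, 4+2, 4+1+1, 3+2+1, 3+1+1+1 (484 of its 720 elements, about 67% of primes). None of the 33 primes tested shows any such pattern (for each of these groups the chance of that is below 10^-4), which rules them out. Hence G = A_4 x C_2 (6T6), of order 24.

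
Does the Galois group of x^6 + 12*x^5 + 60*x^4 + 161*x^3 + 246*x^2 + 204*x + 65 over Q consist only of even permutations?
No

The polynomial is irreducible of degree 6 over Q. Its discriminant is 871199469, which is not a perfect square. A Galois group lies in the alternating group exactly when the discriminant is a square in Q, so the Galois group (S_3 x S_3) is not contained in A_6.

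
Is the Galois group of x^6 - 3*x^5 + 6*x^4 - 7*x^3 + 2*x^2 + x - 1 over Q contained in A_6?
The polynomial is irreducible of degree 6 over Q. Its discriminant is 810448, which is not a perfect square. A Galois group lies in the alternating group exactly when the discriminant is a square in Q, so the Galois group (S_4) is not contained in A_6.

No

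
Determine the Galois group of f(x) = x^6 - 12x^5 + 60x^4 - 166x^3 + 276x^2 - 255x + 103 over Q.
(S_3 x S_3) : C_2, the group 6T13 of order 72

The polynomial f is an irreducible sextic over Q, so G = Gal(f/Q) is one of the 16 transitive subgroups 6T1, ..., 6T16 of S_6. The discriminant of f is -6604217307, which is not a perfect square, so G is not contained in A_6. The transitive groups of degree 6 not contained in A_6 are: C_6 (6T1, order 6), S_3 (6T2, order 6), D_6 (6T3, order 12), C_3 x S_3 (6T5, order 18), A_4 x C_2 (6T6, order 24), S_4 (6T8, order 24), S_3 x S_3 (6T9, order 36), S_4 x C_2 (6T11, order 48), (S_3 x S_3) : C_2 (6T13, order 72), PGL(2,5) (6T14, order 120), S_6 (6T16, order 720). By Dedekind's theorem, for a prime p not dividing disc(f) the degrees of the irreducible factors of f mod p form the cycle type of an element of G. Factoring f modulo the 28 such primes p <= 127 (skipping 3, 17, 43, which divide the discriminant), each new pattern first appears at: mod 2: f = (x^6 + x + 1), pattern 6; mod 7: f = (x + 6)(x^2 + 4)(x^3 + 3x^2 + 3x + 4), pattern 3+2+1; mod 11: f = (x^2 + 7x + 8)(x^4 + 3x^3 + 9x^2 + 6), pattern 4+2; mod 13: f = (x + 7)(x + 10)(x^2 + 4x + 10)(x^2 + 6x + 7), pattern 2+2+1+1; mod 61: f = (x + 2)(x + 12)(x + 14)(x + 37)(x^2 + 45x + 27), pattern 2+1+1+1+1; mod 97: f = (x + 1)(x + 45)(x + 71)(x^3 + 65x^2 + 8x + 96), pattern 3+1+1+1; mod 113: f = (x^2 + 3x + 54)(x^2 + 105x + 112)(x^2 + 106x + 109), pattern 2+2+2; mod 127: f = (x^3 + 33x^2 + 50x + 84)(x^3 + 82x^2 + 98x + 36), pattern 3+3. No other pattern occurs in this range, so the set of observed cycle types is {6, 3+2+1, 4+2, 2+2+1+1, 2+1+1+1+1, 3+1+1+1, 2+2+2, 3+3}. The candidates containing elements of all these cycle types are (S_3 x S_3) : C_2 (6T13) of order 72, S_6 (6T16) of order 720; the others are excluded. The observed types are precisely the cycle types that occur in (S_3 x S_3) : C_2 (6T13) (apart from the identity). Each of the other remaining candidates has further cycle types, and by the Chebotarev density theorem the matching factorization patterns would occur for a proportion of primes equal to their share of the group: S_6 (6T16) additionally contains elements of type 5+1, 4+1+1 (234 of its 720 elements, about 32% of primes). None of the 28 primes tested shows any such pattern (for each of these groups the chance of that is below 10^-4), which rules them out. Hence G = (S_3 x S_3) : C_2 (6T13), of order 72.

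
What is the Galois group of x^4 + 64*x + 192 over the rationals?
A_4 (order 12)

The polynomial is an irreducible quartic over Q and its discriminant is 1358954496 = 36864^2, a perfect square, so the Galois group is contained in A_4. The resolvent cubic y^3 - 768*y - 4096 is irreducible over Q. An irreducible resolvent with square discriminant gives A_4.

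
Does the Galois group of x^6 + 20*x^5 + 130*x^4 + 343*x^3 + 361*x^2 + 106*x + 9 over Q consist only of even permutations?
The polynomial is irreducible of degree 6 over Q. Its discriminant is 3646117689361 = 1909481^2, a perfect square. A Galois group lies in the alternating group exactly when the discriminant is a square in Q, so the Galois group (PSL(2,5)) is contained in A_6.

Yes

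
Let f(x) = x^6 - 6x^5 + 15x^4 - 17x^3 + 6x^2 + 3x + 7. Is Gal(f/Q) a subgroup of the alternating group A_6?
The polynomial is irreducible of degree 6 over Q. Its discriminant is -1162261467, which is not a perfect square. A Galois group lies in the alternating group exactly when the discriminant is a square in Q, so the Galois group (C_3 x S_3) is not contained in A_6.

No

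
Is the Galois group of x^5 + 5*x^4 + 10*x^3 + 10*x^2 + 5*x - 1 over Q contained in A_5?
No

The polynomial is irreducible of degree 5 over Q. Its discriminant is 50000, which is not a perfect square. A Galois group lies in the alternating group exactly when the discriminant is a square in Q, so the Galois group (F_20) is not contained in A_5.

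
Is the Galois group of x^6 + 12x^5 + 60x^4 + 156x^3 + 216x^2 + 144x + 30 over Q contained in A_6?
No

The polynomial is irreducible of degree 6 over Q. Its discriminant is 40310784, which is not a perfect square. A Galois group lies in the alternating group exactly when the discriminant is a square in Q, so the Galois group (S_3 x S_3) is not contained in A_6.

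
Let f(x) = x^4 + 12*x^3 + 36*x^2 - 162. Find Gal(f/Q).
The polynomial is an irreducible quartic over Q and its discriminant is -544195584, which is not a perfect square, so the Galois group is not contained in A_4. The resolvent cubic y^3 - 36*y^2 + 648*y has exactly one rational root, so the Galois group is C_4 or D_4. The quartic remains irreducible over Q(sqrt(disc)), so the group is D_4.

D_4 (also written D4)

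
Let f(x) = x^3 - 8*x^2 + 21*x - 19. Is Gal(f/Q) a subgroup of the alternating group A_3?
The polynomial is irreducible of degree 3 over Q. Its discriminant is -23, which is not a perfect square. A Galois group lies in the alternating group exactly when the discriminant is a square in Q, so the Galois group (S_3) is not contained in A_3.

No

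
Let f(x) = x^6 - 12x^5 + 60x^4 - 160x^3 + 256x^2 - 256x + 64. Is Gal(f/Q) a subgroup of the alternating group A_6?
Yes

The polynomial is irreducible of degree 6 over Q. Its discriminant is 66039417143296 = 8126464^2, a perfect square. A Galois group lies in the alternating group exactly when the discriminant is a square in Q, so the Galois group (S_4) is contained in A_6.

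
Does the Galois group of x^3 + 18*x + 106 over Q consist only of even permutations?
No

The polynomial is irreducible of degree 3 over Q. Its discriminant is -326700, which is not a perfect square. A Galois group lies in the alternating group exactly when the discriminant is a square in Q, so the Galois group (S_3) is not contained in A_3.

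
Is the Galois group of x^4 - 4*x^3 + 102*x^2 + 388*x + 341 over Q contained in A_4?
The polynomial is irreducible of degree 4 over Q. Its discriminant is 18011787264 = 134208^2, a perfect square. A Galois group lies in the alternating group exactly when the discriminant is a square in Q, so the Galois group (A_4) is contained in A_4.

Yes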